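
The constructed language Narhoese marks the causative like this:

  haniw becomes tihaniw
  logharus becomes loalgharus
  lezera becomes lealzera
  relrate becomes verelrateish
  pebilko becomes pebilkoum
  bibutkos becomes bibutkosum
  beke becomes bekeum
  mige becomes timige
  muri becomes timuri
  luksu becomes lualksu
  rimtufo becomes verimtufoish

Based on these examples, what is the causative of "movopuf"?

timovopuf

"movopuf" begins with m-. The stems beginning with m- (muri → timuri, mige → timige) add the prefix ti-.
The other patterns: stems beginning with l- insert -al- after the first vowel; stems beginning with r- add ve- … -ish around the stem; stems beginning with b- or p- add -um.
So movopuf → timovopuf.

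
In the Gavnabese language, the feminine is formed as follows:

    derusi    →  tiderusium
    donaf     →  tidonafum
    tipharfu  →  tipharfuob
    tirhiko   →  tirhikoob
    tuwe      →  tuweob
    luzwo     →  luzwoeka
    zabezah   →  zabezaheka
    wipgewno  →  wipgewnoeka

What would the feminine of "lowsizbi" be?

"lowsizbi" begins with l-. The one such stem in the data (luzwo → luzwoeka) adds -eka, so the same rule applies.
The other patterns: stems beginning with d- add ti- … -um around the stem; stems beginning with t- add -ob.
So lowsizbi → lowsizbieka.

lowsizbieka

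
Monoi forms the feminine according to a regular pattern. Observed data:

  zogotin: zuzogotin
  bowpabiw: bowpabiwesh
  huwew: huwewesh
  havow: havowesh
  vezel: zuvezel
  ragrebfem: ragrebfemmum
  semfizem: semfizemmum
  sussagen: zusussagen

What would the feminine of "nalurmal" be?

huwew and ragrebfem both have last vowel 'e' yet inflect differently (huwewesh, ragrebfemmum), so the last vowel is not what conditions the rule; the final letter is.
"nalurmal" ends in -l. The one such stem in the data (vezel → zuvezel) adds the prefix zu-, so the same rule applies.
The other patterns: stems ending in -w add -esh; stems ending in -m double the final consonant and add -um.
So nalurmal → zunalurmal.

zunalurmal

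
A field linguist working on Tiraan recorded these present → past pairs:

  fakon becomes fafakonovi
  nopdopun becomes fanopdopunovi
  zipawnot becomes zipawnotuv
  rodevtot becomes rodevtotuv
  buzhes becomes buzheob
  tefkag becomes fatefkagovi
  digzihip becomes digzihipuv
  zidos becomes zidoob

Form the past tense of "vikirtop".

vikirtopuv

rodevtot and zidos both have last vowel 'o' yet inflect differently (rodevtotuv, zidoob), so the last vowel is not what conditions the rule; the final letter is.
"vikirtop" ends in -p. The one such stem in the data (digzihip → digzihipuv) adds -uv, so the same rule applies.
The other patterns: stems ending in -s drop the final letter and add -ob; stems ending in -g or -n add fa- … -ovi around the stem.
So vikirtop → vikirtopuv.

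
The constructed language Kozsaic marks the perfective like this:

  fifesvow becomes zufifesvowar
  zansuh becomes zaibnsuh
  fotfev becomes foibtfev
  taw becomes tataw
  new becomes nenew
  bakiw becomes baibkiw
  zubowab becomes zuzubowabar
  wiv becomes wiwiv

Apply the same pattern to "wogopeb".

zuwogopebar

new and bakiw both end in -w yet inflect differently (nenew, baibkiw), so the final letter is not what conditions the rule; the number of vowels is.
"wogopeb" has 3 vowels. The stems with 3 vowels (zubowab → zuzubowabar, fifesvow → zufifesvowar) add zu- … -ar around the stem.
The other patterns: stems with 1 vowel repeat the first consonant+vowel as a prefix; stems with 2 vowels insert -ib- after the first vowel.
So wogopeb → zuwogopebar.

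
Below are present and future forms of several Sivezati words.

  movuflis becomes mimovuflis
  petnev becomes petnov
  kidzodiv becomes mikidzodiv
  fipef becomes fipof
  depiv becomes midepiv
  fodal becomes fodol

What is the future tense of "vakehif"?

mivakehif

"vakehif" has last vowel 'i'. The stems whose last vowel is 'i' (kidzodiv → mikidzodiv, depiv → midepiv, movuflis → mimovuflis) add the prefix mi-.
So vakehif → mivakehif.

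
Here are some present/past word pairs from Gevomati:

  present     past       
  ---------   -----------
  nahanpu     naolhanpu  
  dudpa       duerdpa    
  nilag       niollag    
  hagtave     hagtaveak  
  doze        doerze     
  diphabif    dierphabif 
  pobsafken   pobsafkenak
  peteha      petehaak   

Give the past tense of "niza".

dudpa and peteha both end in -a yet inflect differently (duerdpa, petehaak), so the final letter is not what conditions the rule; the first letter is.
"niza" begins with n-. The stems beginning with n- (nilag → niollag, nahanpu → naolhanpu) insert -ol- after the first vowel.
The other patterns: stems beginning with d- insert -er- after the first vowel; stems beginning with h- or p- add -ak.
So niza → niolza.

niolza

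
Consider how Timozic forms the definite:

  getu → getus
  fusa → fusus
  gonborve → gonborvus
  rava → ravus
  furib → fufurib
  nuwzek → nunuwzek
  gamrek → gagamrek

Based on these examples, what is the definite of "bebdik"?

gonborve and nuwzek both have last vowel 'e' yet inflect differently (gonborvus, nunuwzek), so the last vowel is not what conditions the rule; whether the stem ends in a vowel or a consonant is.
"bebdik" ends in a consonant. The stems ending in a consonant (furib → fufurib, nuwzek → nunuwzek, gamrek → gagamrek) repeat the first consonant+vowel as a prefix.
The other pattern: stems ending in a vowel drop the final letter and add -us.
So bebdik → bebebdik.

bebebdik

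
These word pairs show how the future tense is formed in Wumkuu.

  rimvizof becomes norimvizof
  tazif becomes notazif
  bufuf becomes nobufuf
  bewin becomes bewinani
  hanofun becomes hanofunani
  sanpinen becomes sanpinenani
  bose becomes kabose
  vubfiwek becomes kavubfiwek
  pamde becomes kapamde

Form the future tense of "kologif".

tazif and bewin both have last vowel 'i' yet inflect differently (notazif, bewinani), so the last vowel is not what conditions the rule; the final letter is.
"kologif" ends in -f. The stems ending in -f (rimvizof → norimvizof, tazif → notazif, bufuf → nobufuf) add the prefix no-.
The other patterns: stems ending in -n add -ani; stems ending in -e or -k add the prefix ka-.
So kologif → nokologif.

nokologif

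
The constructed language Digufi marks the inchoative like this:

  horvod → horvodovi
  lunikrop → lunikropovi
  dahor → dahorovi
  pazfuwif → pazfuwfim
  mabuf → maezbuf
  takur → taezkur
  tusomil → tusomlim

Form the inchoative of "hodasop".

hodasopovi

pazfuwif and mabuf both end in -f yet inflect differently (pazfuwfim, maezbuf), so the final letter is not what conditions the rule; the last vowel is.
"hodasop" has last vowel 'o'. The stems whose last vowel is 'o' (dahor → dahorovi, horvod → horvodovi, lunikrop → lunikropovi) add -ovi.
The other patterns: stems whose last vowel is 'i' delete the last vowel and add -im; stems whose last vowel is 'u' insert -ez- after the first vowel.
So hodasop → hodasopovi.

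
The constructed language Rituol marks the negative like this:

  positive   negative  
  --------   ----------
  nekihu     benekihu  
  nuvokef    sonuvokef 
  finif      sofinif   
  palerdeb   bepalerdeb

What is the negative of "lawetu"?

"lawetu" ends in -u. The one such stem in the data (nekihu → benekihu) adds the prefix be-, so the same rule applies.
So lawetu → belawetu.

belawetu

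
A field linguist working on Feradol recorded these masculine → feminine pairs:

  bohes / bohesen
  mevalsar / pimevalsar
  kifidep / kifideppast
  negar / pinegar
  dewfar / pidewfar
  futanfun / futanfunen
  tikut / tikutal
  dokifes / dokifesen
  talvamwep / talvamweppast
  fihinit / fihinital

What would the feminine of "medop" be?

"medop" ends in -p. The stems ending in -p (talvamwep → talvamweppast, kifidep → kifideppast) double the final consonant and add -ast.
The other patterns: stems ending in -n or -s add -en; stems ending in -t add -al; stems ending in -r add the prefix pi-.
So medop → medoppast.

medoppast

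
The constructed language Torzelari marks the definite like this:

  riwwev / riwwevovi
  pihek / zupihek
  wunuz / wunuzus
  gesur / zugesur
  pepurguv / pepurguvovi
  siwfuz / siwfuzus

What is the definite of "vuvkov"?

vuvkovovi

"vuvkov" ends in -v. The stems ending in -v (pepurguv → pepurguvovi, riwwev → riwwevovi) add -ovi.
The other patterns: stems ending in -z add -us; stems ending in -k or -r add the prefix zu-.
So vuvkov → vuvkovovi.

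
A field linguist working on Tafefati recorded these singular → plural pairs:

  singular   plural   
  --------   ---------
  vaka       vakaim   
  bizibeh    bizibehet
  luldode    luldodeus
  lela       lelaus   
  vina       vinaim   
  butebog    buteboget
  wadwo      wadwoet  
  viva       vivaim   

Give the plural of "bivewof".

"bivewof" begins with b-. The stems beginning with b- (bizibeh → bizibehet, butebog → buteboget) add -et.
So bivewof → bivewofet.

bivewofet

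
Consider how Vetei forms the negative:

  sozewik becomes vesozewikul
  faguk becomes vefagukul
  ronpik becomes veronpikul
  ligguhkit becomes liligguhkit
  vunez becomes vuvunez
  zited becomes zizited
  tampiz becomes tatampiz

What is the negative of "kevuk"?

"kevuk" ends in -k. The stems ending in -k (faguk → vefagukul, ronpik → veronpikul, sozewik → vesozewikul) add ve- … -ul around the stem.
So kevuk → vekevukul.

vekevukul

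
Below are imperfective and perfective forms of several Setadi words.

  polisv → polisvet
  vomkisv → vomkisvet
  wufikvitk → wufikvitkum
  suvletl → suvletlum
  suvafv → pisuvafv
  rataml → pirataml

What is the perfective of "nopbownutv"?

polisv and suvafv both end in -v yet inflect differently (polisvet, pisuvafv), so the final letter is not what conditions the rule; the second-to-last letter is.
"nopbownutv" has second-to-last letter 't'. The stems whose second-to-last letter is 't' (wufikvitk → wufikvitkum, suvletl → suvletlum) add -um.
The other patterns: stems whose second-to-last letter is 's' add -et; stems whose second-to-last letter is 'f' or 'm' add the prefix pi-.
So nopbownutv → nopbownutvum.

nopbownutvum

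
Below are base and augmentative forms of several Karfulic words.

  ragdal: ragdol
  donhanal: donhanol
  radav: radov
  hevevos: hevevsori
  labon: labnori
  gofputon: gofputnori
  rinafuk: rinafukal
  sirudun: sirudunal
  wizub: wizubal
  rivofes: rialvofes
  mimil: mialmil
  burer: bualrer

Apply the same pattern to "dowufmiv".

labon and sirudun both end in -n yet inflect differently (labnori, sirudunal), so the final letter is not what conditions the rule; the last vowel is.
"dowufmiv" has last vowel 'i'. The one such stem in the data (mimil → mialmil) inserts -al- after the first vowel (as do rivofes, burer), so the same rule applies.
So dowufmiv → doalwufmiv.

doalwufmiv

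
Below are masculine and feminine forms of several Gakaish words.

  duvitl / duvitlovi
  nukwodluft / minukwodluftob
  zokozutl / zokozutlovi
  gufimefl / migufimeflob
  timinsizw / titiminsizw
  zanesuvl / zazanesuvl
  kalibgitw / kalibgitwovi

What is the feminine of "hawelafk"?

"hawelafk" has second-to-last letter 'f'. The stems whose second-to-last letter is 'f' (nukwodluft → minukwodluftob, gufimefl → migufimeflob) add mi- … -ob around the stem.
The other patterns: stems whose second-to-last letter is 't' add -ovi; stems whose second-to-last letter is 'v' or 'z' repeat the first consonant+vowel as a prefix.
So hawelafk → mihawelafkob.

mihawelafkob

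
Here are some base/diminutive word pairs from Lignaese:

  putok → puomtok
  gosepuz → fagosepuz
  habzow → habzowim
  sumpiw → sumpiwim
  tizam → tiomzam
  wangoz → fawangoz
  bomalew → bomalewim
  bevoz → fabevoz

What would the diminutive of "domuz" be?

wangoz and habzow both have last vowel 'o' yet inflect differently (fawangoz, habzowim), so the last vowel is not what conditions the rule; the final letter is.
"domuz" ends in -z. The stems ending in -z (gosepuz → fagosepuz, wangoz → fawangoz, bevoz → fabevoz) add the prefix fa-.
So domuz → fadomuz.

fadomuz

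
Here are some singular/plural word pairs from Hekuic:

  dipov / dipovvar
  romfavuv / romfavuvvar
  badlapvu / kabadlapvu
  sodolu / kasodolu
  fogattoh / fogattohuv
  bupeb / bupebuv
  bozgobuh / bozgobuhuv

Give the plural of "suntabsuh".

suntabsuhuv

romfavuv and badlapvu both have last vowel 'u' yet inflect differently (romfavuvvar, kabadlapvu), so the last vowel is not what conditions the rule; the final letter is.
"suntabsuh" ends in -h. The stems ending in -h (fogattoh → fogattohuv, bozgobuh → bozgobuhuv) add -uv.
The other patterns: stems ending in -v double the final consonant and add -ar; stems ending in -u add the prefix ka-.
So suntabsuh → suntabsuhuv.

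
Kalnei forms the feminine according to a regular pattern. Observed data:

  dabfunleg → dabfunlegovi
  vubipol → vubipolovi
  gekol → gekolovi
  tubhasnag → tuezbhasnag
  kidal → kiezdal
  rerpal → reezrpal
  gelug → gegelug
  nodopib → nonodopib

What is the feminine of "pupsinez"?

pupsinezovi

dabfunleg and tubhasnag both end in -g yet inflect differently (dabfunlegovi, tuezbhasnag), so the final letter is not what conditions the rule; the last vowel is.
"pupsinez" has last vowel 'e'. The one such stem in the data (dabfunleg → dabfunlegovi) adds -ovi, so the same rule applies.
So pupsinez → pupsinezovi.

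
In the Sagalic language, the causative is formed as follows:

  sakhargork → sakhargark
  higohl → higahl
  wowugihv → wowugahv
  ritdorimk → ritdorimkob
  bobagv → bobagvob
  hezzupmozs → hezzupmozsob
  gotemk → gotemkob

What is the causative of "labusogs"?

labusogsob

sakhargork and ritdorimk both end in -k yet inflect differently (sakhargark, ritdorimkob), so the final letter is not what conditions the rule; the second-to-last letter is.
"labusogs" has second-to-last letter 'g'. The one such stem in the data (bobagv → bobagvob) adds -ob, so the same rule applies.
The other pattern: stems whose second-to-last letter is 'h' or 'r' change the last vowel to 'a'.
So labusogs → labusogsob.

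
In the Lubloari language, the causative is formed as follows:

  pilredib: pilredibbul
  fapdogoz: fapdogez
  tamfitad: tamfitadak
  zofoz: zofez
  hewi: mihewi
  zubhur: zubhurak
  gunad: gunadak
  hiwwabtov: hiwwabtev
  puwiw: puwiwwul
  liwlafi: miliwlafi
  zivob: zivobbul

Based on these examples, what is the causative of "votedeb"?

votedebbul

liwlafi and pilredib both have last vowel 'i' yet inflect differently (miliwlafi, pilredibbul), so the last vowel is not what conditions the rule; the final letter is.
"votedeb" ends in -b. The stems ending in -b (pilredib → pilredibbul, zivob → zivobbul) double the final consonant and add -ul.
So votedeb → votedebbul.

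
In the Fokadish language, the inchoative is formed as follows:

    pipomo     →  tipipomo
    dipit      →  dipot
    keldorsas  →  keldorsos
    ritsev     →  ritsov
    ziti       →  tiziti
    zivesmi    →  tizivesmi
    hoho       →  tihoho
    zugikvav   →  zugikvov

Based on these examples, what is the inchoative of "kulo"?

tikulo

"kulo" ends in a vowel. The stems ending in a vowel (pipomo → tipipomo, zivesmi → tizivesmi, hoho → tihoho) add the prefix ti-.
The other pattern: stems ending in a consonant change the last vowel to 'o'.
So kulo → tikulo.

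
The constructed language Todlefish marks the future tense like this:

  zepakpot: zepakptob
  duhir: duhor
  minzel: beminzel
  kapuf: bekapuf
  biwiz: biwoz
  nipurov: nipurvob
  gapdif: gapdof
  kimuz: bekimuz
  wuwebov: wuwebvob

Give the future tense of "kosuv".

bekosuv

gapdif and kapuf both end in -f yet inflect differently (gapdof, bekapuf), so the final letter is not what conditions the rule; the last vowel is.
"kosuv" has last vowel 'u'. The stems whose last vowel is 'u' (kapuf → bekapuf, kimuz → bekimuz) add the prefix be-.
The other patterns: stems whose last vowel is 'i' change the last vowel to 'o'; stems whose last vowel is 'o' delete the last vowel and add -ob.
So kosuv → bekosuv.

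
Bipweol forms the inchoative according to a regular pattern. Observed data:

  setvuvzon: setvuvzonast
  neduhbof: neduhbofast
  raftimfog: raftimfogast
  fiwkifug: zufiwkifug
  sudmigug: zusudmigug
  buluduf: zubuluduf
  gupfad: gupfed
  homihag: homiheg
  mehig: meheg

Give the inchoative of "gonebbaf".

gonebbef

raftimfog and fiwkifug both end in -g yet inflect differently (raftimfogast, zufiwkifug), so the final letter is not what conditions the rule; the last vowel is.
"gonebbaf" has last vowel 'a'. The stems whose last vowel is 'a' (gupfad → gupfed, homihag → homiheg) change the last vowel to 'e'.
So gonebbaf → gonebbef.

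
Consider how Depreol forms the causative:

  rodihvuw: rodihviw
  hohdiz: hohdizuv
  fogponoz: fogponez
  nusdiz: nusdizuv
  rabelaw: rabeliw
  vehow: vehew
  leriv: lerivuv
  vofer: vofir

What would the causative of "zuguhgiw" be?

zuguhgiwuv

"zuguhgiw" has last vowel 'i'. The stems whose last vowel is 'i' (hohdiz → hohdizuv, nusdiz → nusdizuv, leriv → lerivuv) add -uv.
The other patterns: stems whose last vowel is 'o' change the last vowel to 'e'; stems whose last vowel is 'a', 'e' or 'u' change the last vowel to 'i'.
So zuguhgiw → zuguhgiwuv.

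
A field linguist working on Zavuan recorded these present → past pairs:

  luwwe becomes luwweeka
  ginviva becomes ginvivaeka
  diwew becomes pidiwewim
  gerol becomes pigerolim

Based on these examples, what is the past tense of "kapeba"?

luwwe and diwew both have last vowel 'e' yet inflect differently (luwweeka, pidiwewim), so the last vowel is not what conditions the rule; whether the stem ends in a vowel or a consonant is.
"kapeba" ends in a vowel. The stems ending in a vowel (luwwe → luwweeka, ginviva → ginvivaeka) add -eka.
The other pattern: stems ending in a consonant add pi- … -im around the stem.
So kapeba → kapebaeka.

kapebaeka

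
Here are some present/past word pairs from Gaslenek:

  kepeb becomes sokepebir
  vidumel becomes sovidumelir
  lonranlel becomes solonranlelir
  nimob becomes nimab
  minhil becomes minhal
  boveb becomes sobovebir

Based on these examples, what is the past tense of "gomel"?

lonranlel and minhil both end in -l yet inflect differently (solonranlelir, minhal), so the final letter is not what conditions the rule; the last vowel is.
"gomel" has last vowel 'e'. The stems whose last vowel is 'e' (lonranlel → solonranlelir, vidumel → sovidumelir, kepeb → sokepebir) add so- … -ir around the stem.
So gomel → sogomelir.

sogomelir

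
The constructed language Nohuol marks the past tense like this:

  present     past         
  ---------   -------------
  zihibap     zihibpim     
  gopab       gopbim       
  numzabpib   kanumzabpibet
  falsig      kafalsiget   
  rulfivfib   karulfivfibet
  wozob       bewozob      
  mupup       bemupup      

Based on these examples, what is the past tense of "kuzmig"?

gopab and numzabpib both end in -b yet inflect differently (gopbim, kanumzabpibet), so the final letter is not what conditions the rule; the last vowel is.
"kuzmig" has last vowel 'i'. The stems whose last vowel is 'i' (numzabpib → kanumzabpibet, falsig → kafalsiget, rulfivfib → karulfivfibet) add ka- … -et around the stem.
The other patterns: stems whose last vowel is 'a' delete the last vowel and add -im; stems whose last vowel is 'o' or 'u' add the prefix be-.
So kuzmig → kakuzmiget.

kakuzmiget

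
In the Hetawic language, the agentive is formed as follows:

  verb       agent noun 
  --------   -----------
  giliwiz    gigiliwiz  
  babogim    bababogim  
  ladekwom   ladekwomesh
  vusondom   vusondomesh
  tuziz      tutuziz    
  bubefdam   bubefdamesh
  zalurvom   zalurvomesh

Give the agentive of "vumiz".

vuvumiz

babogim and zalurvom both end in -m yet inflect differently (bababogim, zalurvomesh), so the final letter is not what conditions the rule; the last vowel is.
"vumiz" has last vowel 'i'. The stems whose last vowel is 'i' (babogim → bababogim, giliwiz → gigiliwiz, tuziz → tutuziz) repeat the first consonant+vowel as a prefix.
The other pattern: stems whose last vowel is 'a' or 'o' add -esh.
So vumiz → vuvumiz.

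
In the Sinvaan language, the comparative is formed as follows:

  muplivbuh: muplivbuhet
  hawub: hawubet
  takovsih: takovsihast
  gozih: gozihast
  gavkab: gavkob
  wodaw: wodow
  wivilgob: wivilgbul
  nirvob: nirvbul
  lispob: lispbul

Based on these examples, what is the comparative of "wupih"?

muplivbuh and takovsih both end in -h yet inflect differently (muplivbuhet, takovsihast), so the final letter is not what conditions the rule; the last vowel is.
"wupih" has last vowel 'i'. The stems whose last vowel is 'i' (takovsih → takovsihast, gozih → gozihast) add -ast.
The other patterns: stems whose last vowel is 'u' add -et; stems whose last vowel is 'a' change the last vowel to 'o'; stems whose last vowel is 'o' delete the last vowel and add -ul.
So wupih → wupihast.

wupihast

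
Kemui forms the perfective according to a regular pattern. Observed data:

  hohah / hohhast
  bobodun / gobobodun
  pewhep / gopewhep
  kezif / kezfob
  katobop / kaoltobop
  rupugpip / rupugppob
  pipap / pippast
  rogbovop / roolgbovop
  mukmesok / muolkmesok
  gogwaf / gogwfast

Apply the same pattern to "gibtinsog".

giolbtinsog

katobop and pewhep both end in -p yet inflect differently (kaoltobop, gopewhep), so the final letter is not what conditions the rule; the last vowel is.
"gibtinsog" has last vowel 'o'. The stems whose last vowel is 'o' (katobop → kaoltobop, mukmesok → muolkmesok, rogbovop → roolgbovop) insert -ol- after the first vowel.
The other patterns: stems whose last vowel is 'e' or 'u' add the prefix go-; stems whose last vowel is 'a' delete the last vowel and add -ast; stems whose last vowel is 'i' delete the last vowel and add -ob.
So gibtinsog → giolbtinsog.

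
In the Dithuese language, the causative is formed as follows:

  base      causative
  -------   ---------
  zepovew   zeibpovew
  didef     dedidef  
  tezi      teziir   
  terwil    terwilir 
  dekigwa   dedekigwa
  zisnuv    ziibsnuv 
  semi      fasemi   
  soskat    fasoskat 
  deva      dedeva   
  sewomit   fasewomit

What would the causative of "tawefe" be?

semi and tezi both end in -i yet inflect differently (fasemi, teziir), so the final letter is not what conditions the rule; the first letter is.
"tawefe" begins with t-. The stems beginning with t- (terwil → terwilir, tezi → teziir) add -ir.
So tawefe → tawefeir.

tawefeir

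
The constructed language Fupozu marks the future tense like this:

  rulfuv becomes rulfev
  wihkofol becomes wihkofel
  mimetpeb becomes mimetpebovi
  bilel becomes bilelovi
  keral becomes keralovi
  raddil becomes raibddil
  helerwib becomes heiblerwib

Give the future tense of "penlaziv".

peibnlaziv

wihkofol and bilel both end in -l yet inflect differently (wihkofel, bilelovi), so the final letter is not what conditions the rule; the last vowel is.
"penlaziv" has last vowel 'i'. The stems whose last vowel is 'i' (raddil → raibddil, helerwib → heiblerwib) insert -ib- after the first vowel.
The other patterns: stems whose last vowel is 'o' or 'u' change the last vowel to 'e'; stems whose last vowel is 'a' or 'e' add -ovi.
So penlaziv → peibnlaziv.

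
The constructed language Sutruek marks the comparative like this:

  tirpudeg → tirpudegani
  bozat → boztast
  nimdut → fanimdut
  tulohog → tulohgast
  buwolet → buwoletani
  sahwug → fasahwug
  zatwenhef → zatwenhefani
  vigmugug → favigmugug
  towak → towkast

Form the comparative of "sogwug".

nimdut and buwolet both end in -t yet inflect differently (fanimdut, buwoletani), so the final letter is not what conditions the rule; the last vowel is.
"sogwug" has last vowel 'u'. The stems whose last vowel is 'u' (nimdut → fanimdut, vigmugug → favigmugug, sahwug → fasahwug) add the prefix fa-.
The other patterns: stems whose last vowel is 'e' add -ani; stems whose last vowel is 'a' or 'o' delete the last vowel and add -ast.
So sogwug → fasogwug.

fasogwug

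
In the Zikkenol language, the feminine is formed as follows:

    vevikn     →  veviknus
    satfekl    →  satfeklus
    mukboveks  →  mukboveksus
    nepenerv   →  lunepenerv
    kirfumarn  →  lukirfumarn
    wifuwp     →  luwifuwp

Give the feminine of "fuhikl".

vevikn and kirfumarn both end in -n yet inflect differently (veviknus, lukirfumarn), so the final letter is not what conditions the rule; the second-to-last letter is.
"fuhikl" has second-to-last letter 'k'. The stems whose second-to-last letter is 'k' (vevikn → veviknus, satfekl → satfeklus, mukboveks → mukboveksus) add -us.
So fuhikl → fuhiklus.

fuhiklus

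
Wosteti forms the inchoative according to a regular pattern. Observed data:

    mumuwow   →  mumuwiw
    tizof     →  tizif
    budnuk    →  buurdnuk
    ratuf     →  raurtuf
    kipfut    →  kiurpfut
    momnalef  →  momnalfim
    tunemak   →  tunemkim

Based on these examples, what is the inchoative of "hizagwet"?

hizagwtim

tizof and ratuf both end in -f yet inflect differently (tizif, raurtuf), so the final letter is not what conditions the rule; the last vowel is.
"hizagwet" has last vowel 'e'. The one such stem in the data (momnalef → momnalfim) deletes the last vowel and adds -im (as does tunemak), so the same rule applies.
So hizagwet → hizagwtim.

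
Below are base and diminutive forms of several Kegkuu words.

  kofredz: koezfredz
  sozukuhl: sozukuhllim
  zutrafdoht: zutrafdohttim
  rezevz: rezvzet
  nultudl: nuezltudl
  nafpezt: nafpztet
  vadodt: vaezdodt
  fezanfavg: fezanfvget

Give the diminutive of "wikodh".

"wikodh" has second-to-last letter 'd'. The stems whose second-to-last letter is 'd' (nultudl → nuezltudl, kofredz → koezfredz, vadodt → vaezdodt) insert -ez- after the first vowel.
So wikodh → wiezkodh.

wiezkodh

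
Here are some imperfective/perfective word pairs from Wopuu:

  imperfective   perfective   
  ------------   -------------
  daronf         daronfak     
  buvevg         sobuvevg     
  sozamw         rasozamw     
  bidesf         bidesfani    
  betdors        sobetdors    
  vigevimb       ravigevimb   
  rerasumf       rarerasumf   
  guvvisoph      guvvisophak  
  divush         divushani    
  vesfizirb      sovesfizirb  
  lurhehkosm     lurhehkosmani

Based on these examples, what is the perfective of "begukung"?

begukungak

rerasumf and bidesf both end in -f yet inflect differently (rarerasumf, bidesfani), so the final letter is not what conditions the rule; the second-to-last letter is.
"begukung" has second-to-last letter 'n'. The one such stem in the data (daronf → daronfak) adds -ak, so the same rule applies.
The other patterns: stems whose second-to-last letter is 'm' add the prefix ra-; stems whose second-to-last letter is 's' add -ani; stems whose second-to-last letter is 'r' or 'v' add the prefix so-.
So begukung → begukungak.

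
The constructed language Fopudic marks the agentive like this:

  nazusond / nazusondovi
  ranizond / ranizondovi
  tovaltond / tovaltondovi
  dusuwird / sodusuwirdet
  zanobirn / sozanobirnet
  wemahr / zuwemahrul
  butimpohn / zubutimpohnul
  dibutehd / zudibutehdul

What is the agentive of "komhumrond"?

komhumrondovi

nazusond and dusuwird both end in -d yet inflect differently (nazusondovi, sodusuwirdet), so the final letter is not what conditions the rule; the second-to-last letter is.
"komhumrond" has second-to-last letter 'n'. The stems whose second-to-last letter is 'n' (nazusond → nazusondovi, ranizond → ranizondovi, tovaltond → tovaltondovi) add -ovi.
The other patterns: stems whose second-to-last letter is 'r' add so- … -et around the stem; stems whose second-to-last letter is 'h' add zu- … -ul around the stem.
So komhumrond → komhumrondovi.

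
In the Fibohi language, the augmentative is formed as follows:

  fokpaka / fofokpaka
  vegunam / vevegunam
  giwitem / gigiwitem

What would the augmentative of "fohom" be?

Every pair shown (fokpaka → fofokpaka, vegunam → vevegunam, giwitem → gigiwitem) follows the same rule: repeat the first consonant+vowel as a prefix.
So fohom → fofohom.

fofohom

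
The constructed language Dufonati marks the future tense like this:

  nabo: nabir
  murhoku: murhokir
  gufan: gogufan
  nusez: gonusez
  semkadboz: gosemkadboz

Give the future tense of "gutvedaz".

gogutvedaz

"gutvedaz" ends in a consonant. The stems ending in a consonant (gufan → gogufan, nusez → gonusez, semkadboz → gosemkadboz) add the prefix go-.
The other pattern: stems ending in a vowel drop the final letter and add -ir.
So gutvedaz → gogutvedaz.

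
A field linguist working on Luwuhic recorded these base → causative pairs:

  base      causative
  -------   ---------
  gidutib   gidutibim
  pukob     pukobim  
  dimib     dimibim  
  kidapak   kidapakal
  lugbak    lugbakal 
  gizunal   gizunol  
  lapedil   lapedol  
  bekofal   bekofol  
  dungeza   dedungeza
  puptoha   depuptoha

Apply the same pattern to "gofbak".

kidapak and gizunal both have last vowel 'a' yet inflect differently (kidapakal, gizunol), so the last vowel is not what conditions the rule; the final letter is.
"gofbak" ends in -k. The stems ending in -k (kidapak → kidapakal, lugbak → lugbakal) add -al.
The other patterns: stems ending in -b add -im; stems ending in -l change the last vowel to 'o'; stems ending in -a add the prefix de-.
So gofbak → gofbakal.

gofbakal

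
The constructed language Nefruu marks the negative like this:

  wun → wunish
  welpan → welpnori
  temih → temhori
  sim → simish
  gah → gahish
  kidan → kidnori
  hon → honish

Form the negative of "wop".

wopish

kidan and wun both end in -n yet inflect differently (kidnori, wunish), so the final letter is not what conditions the rule; the number of vowels is.
"wop" has 1 vowel. The stems with 1 vowel (wun → wunish, sim → simish, hon → honish) add -ish.
The other pattern: stems with 2 vowels delete the last vowel and add -ori.
So wop → wopish.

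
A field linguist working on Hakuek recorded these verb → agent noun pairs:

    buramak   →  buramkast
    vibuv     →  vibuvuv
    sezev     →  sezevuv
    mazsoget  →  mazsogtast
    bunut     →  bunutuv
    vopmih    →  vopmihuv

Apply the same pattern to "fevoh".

"fevoh" has 2 vowels. The stems with 2 vowels (sezev → sezevuv, vibuv → vibuvuv, bunut → bunutuv) add -uv.
The other pattern: stems with 3 vowels delete the last vowel and add -ast.
So fevoh → fevohuv.

fevohuv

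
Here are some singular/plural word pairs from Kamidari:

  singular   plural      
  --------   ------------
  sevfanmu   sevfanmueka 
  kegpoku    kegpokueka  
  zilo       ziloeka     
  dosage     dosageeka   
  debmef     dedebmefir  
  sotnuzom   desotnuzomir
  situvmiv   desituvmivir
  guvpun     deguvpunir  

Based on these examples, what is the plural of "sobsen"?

desobsenir

sotnuzom and zilo both have last vowel 'o' yet inflect differently (desotnuzomir, ziloeka), so the last vowel is not what conditions the rule; whether the stem ends in a vowel or a consonant is.
"sobsen" ends in a consonant. The stems ending in a consonant (guvpun → deguvpunir, sotnuzom → desotnuzomir, situvmiv → desituvmivir) add de- … -ir around the stem.
The other pattern: stems ending in a vowel add -eka.
So sobsen → desobsenir.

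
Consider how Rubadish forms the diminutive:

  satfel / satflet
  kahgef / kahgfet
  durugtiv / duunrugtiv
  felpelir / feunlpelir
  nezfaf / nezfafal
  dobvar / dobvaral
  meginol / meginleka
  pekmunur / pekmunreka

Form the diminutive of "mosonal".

"mosonal" has last vowel 'a'. The stems whose last vowel is 'a' (nezfaf → nezfafal, dobvar → dobvaral) add -al.
The other patterns: stems whose last vowel is 'e' delete the last vowel and add -et; stems whose last vowel is 'i' insert -un- after the first vowel; stems whose last vowel is 'o' or 'u' delete the last vowel and add -eka.
So mosonal → mosonalal.

mosonalal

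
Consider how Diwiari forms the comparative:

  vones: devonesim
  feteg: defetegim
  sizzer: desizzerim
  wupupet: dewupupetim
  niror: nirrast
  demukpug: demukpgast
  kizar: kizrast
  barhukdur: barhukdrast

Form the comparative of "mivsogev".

demivsogevim

sizzer and niror both end in -r yet inflect differently (desizzerim, nirrast), so the final letter is not what conditions the rule; the last vowel is.
"mivsogev" has last vowel 'e'. The stems whose last vowel is 'e' (vones → devonesim, feteg → defetegim, sizzer → desizzerim) add de- … -im around the stem.
The other pattern: stems whose last vowel is 'a', 'o' or 'u' delete the last vowel and add -ast.
So mivsogev → demivsogevim.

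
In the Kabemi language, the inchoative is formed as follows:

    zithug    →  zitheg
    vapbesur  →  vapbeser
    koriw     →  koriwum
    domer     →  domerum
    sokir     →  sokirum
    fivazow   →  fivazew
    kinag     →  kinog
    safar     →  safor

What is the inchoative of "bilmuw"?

vapbesur and safar both end in -r yet inflect differently (vapbeser, safor), so the final letter is not what conditions the rule; the last vowel is.
"bilmuw" has last vowel 'u'. The stems whose last vowel is 'u' (vapbesur → vapbeser, zithug → zitheg) change the last vowel to 'e'.
So bilmuw → bilmew.

bilmew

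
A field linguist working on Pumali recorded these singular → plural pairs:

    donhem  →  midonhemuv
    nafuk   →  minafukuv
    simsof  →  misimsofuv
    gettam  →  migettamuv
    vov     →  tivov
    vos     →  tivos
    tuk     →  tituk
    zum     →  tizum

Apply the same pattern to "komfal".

nafuk and tuk both end in -k yet inflect differently (minafukuv, tituk), so the final letter is not what conditions the rule; the number of vowels is.
"komfal" has 2 vowels. The stems with 2 vowels (donhem → midonhemuv, nafuk → minafukuv, simsof → misimsofuv) add mi- … -uv around the stem.
The other pattern: stems with 1 vowel add the prefix ti-.
So komfal → mikomfaluv.

mikomfaluv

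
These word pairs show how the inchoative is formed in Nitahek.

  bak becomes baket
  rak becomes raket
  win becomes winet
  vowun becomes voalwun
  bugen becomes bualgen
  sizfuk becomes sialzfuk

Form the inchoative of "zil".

win and vowun both end in -n yet inflect differently (winet, voalwun), so the final letter is not what conditions the rule; the number of vowels is.
"zil" has 1 vowel. The stems with 1 vowel (bak → baket, rak → raket, win → winet) add -et.
The other pattern: stems with 2 vowels insert -al- after the first vowel.
So zil → zilet.

zilet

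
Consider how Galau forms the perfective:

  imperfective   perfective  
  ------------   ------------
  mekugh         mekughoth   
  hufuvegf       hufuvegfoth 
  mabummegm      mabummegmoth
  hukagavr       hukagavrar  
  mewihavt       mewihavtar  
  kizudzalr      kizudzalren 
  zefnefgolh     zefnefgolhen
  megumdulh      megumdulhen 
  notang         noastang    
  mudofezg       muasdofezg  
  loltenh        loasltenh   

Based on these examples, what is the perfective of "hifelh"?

hifelhen

"hifelh" has second-to-last letter 'l'. The stems whose second-to-last letter is 'l' (kizudzalr → kizudzalren, zefnefgolh → zefnefgolhen, megumdulh → megumdulhen) add -en.
So hifelh → hifelhen.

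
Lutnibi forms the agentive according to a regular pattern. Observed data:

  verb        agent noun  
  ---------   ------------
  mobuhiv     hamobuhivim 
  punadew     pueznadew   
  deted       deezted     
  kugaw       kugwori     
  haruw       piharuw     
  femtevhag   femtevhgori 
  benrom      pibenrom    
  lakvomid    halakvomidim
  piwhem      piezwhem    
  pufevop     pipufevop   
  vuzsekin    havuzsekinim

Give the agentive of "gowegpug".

pigowegpug

"gowegpug" has last vowel 'u'. The one such stem in the data (haruw → piharuw) adds the prefix pi-, so the same rule applies.
So gowegpug → pigowegpug.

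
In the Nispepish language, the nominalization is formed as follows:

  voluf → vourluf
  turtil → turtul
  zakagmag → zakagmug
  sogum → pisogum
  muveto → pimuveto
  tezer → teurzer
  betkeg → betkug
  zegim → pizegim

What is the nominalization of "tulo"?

"tulo" ends in -o. The one such stem in the data (muveto → pimuveto) adds the prefix pi-, so the same rule applies.
The other patterns: stems ending in -f or -r insert -ur- after the first vowel; stems ending in -g or -l change the last vowel to 'u'.
So tulo → pitulo.

pitulo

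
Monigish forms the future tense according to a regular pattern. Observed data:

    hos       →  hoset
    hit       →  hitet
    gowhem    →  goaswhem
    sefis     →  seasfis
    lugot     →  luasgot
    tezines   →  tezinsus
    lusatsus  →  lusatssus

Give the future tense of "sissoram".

"sissoram" has 3 vowels. The stems with 3 vowels (tezines → tezinsus, lusatsus → lusatssus) delete the last vowel and add -us.
So sissoram → sissormus.

sissormus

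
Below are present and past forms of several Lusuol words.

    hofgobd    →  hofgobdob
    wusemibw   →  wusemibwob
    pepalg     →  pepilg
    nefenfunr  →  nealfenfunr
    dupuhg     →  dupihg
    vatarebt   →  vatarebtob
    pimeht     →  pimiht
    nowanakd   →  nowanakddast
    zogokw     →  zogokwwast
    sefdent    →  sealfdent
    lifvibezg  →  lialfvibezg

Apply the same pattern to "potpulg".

potpilg

vatarebt and pimeht both end in -t yet inflect differently (vatarebtob, pimiht), so the final letter is not what conditions the rule; the second-to-last letter is.
"potpulg" has second-to-last letter 'l'. The one such stem in the data (pepalg → pepilg) changes the last vowel to 'i' (as do dupuhg, pimeht), so the same rule applies.
The other patterns: stems whose second-to-last letter is 'b' add -ob; stems whose second-to-last letter is 'k' double the final consonant and add -ast; stems whose second-to-last letter is 'n' or 'z' insert -al- after the first vowel.
So potpulg → potpilg.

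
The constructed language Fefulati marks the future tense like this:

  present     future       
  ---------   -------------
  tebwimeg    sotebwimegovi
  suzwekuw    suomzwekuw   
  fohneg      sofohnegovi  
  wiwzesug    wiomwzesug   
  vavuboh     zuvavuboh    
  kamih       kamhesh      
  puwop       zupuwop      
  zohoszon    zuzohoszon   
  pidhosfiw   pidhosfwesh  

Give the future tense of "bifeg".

sobifegovi

suzwekuw and pidhosfiw both end in -w yet inflect differently (suomzwekuw, pidhosfwesh), so the final letter is not what conditions the rule; the last vowel is.
"bifeg" has last vowel 'e'. The stems whose last vowel is 'e' (tebwimeg → sotebwimegovi, fohneg → sofohnegovi) add so- … -ovi around the stem.
The other patterns: stems whose last vowel is 'u' insert -om- after the first vowel; stems whose last vowel is 'i' delete the last vowel and add -esh; stems whose last vowel is 'o' add the prefix zu-.
So bifeg → sobifegovi.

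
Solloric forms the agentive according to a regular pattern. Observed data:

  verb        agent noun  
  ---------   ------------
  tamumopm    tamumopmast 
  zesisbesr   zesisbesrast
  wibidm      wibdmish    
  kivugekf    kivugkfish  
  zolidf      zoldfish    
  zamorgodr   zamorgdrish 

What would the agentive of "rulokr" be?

wibidm and tamumopm both end in -m yet inflect differently (wibdmish, tamumopmast), so the final letter is not what conditions the rule; the second-to-last letter is.
"rulokr" has second-to-last letter 'k'. The one such stem in the data (kivugekf → kivugkfish) deletes the last vowel and adds -ish (as do wibidm, zolidf), so the same rule applies.
The other pattern: stems whose second-to-last letter is 'p' or 's' add -ast.
So rulokr → rulkrish.

rulkrish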